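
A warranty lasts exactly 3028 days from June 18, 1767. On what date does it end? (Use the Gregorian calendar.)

October 2, 1775

+366 (one year; includes Feb 29, 1768) → Jun 18, 1768 (2662 left).
+365 (one year) → Jun 18, 1769 (2297 left).
+365 (one year) → Jun 18, 1770 (1932 left).
+365 (one year) → Jun 18, 1771 (1567 left).
+366 (one year; includes Feb 29, 1772) → Jun 18, 1772 (1201 left).
+365 (one year) → Jun 18, 1773 (836 left).
+365 (one year) → Jun 18, 1774 (471 left).
+365 (one year) → Jun 18, 1775 (106 left).
Jun has 30 days: +13 → Jul 1, 1775 (93 left).
Jul has 31 days: +31 → Aug 1, 1775 (62 left).
Aug has 31 days: +31 → Sep 1, 1775 (31 left).
Sep has 30 days: +30 → Oct 1, 1775 (1 left).
+1 → Oct 2, 1775.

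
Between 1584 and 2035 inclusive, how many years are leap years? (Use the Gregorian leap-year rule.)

Multiples of 4 in [1584,2035]: 113.
Of those, multiples of 100: 5 (not leap unless ÷400).
Multiples of 400: 2.
Leap years = 113 − 5 + 2 = 110.

110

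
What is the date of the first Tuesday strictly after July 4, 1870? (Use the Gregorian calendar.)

July 5, 1870

Jul 4, 1870 is a Monday.
From Monday to the next Tuesday is 1 day.
Jul 4, 1870 + 1 = Jul 5, 1870.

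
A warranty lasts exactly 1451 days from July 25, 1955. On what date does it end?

+366 (one year; includes Feb 29, 1956) → Jul 25, 1956 (1085 left).
+365 (one year) → Jul 25, 1957 (720 left).
+365 (one year) → Jul 25, 1958 (355 left).
Jul has 31 days: +7 → Aug 1, 1958 (348 left).
Aug has 31 days: +31 → Sep 1, 1958 (317 left).
Sep has 30 days: +30 → Oct 1, 1958 (287 left).
Oct has 31 days: +31 → Nov 1, 1958 (256 left).
Nov has 30 days: +30 → Dec 1, 1958 (226 left).
Dec has 31 days: +31 → Jan 1, 1959 (195 left).
Jan has 31 days: +31 → Feb 1, 1959 (164 left).
Feb has 28 days: +28 → Mar 1, 1959 (136 left).
Mar has 31 days: +31 → Apr 1, 1959 (105 left).
Apr has 30 days: +30 → May 1, 1959 (75 left).
May has 31 days: +31 → Jun 1, 1959 (44 left).
Jun has 30 days: +30 → Jul 1, 1959 (14 left).
+14 → Jul 15, 1959.

July 15, 1959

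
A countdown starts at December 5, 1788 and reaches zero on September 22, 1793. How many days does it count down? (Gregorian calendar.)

1752

Dec 5, 1788 → Dec 5, 1789: 365 days.
Dec 5, 1789 → Dec 5, 1790: 365 days.
Dec 5, 1790 → Dec 5, 1791: 365 days.
Dec 5, 1791 → Dec 5, 1792: 366 days (Feb 29, 1792 is in that span).
Dec 5, 1792 → Jan 5, 1793: 31 days (December has 31).
Jan 5, 1793 → Feb 5, 1793: 31 days (January has 31).
Feb 5, 1793 → Mar 5, 1793: 28 days (February has 28).
Mar 5, 1793 → Apr 5, 1793: 31 days (March has 31).
Apr 5, 1793 → May 5, 1793: 30 days (April has 30).
May 5, 1793 → Jun 5, 1793: 31 days (May has 31).
Jun 5, 1793 → Jul 5, 1793: 30 days (June has 30).
Jul 5, 1793 → Aug 5, 1793: 31 days (July has 31).
Aug 5, 1793 → Sep 5, 1793: 31 days (August has 31).
Sep 5, 1793 → Sep 22, 1793: 17 days.
Total: 1752 days.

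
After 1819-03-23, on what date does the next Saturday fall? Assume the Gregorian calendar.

March 27, 1819

Mar 23, 1819 is a Tuesday.
From Tuesday to the next Saturday is 4 days.
Mar 23, 1819 + 4 = Mar 27, 1819.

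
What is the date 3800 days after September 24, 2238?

+365 (one year) → Sep 24, 2239 (3435 left).
+366 (one year; includes Feb 29, 2240) → Sep 24, 2240 (3069 left).
+365 (one year) → Sep 24, 2241 (2704 left).
+365 (one year) → Sep 24, 2242 (2339 left).
+365 (one year) → Sep 24, 2243 (1974 left).
+366 (one year; includes Feb 29, 2244) → Sep 24, 2244 (1608 left).
+365 (one year) → Sep 24, 2245 (1243 left).
+365 (one year) → Sep 24, 2246 (878 left).
+365 (one year) → Sep 24, 2247 (513 left).
+366 (one year; includes Feb 29, 2248) → Sep 24, 2248 (147 left).
Sep has 30 days: +7 → Oct 1, 2248 (140 left).
Oct has 31 days: +31 → Nov 1, 2248 (109 left).
Nov has 30 days: +30 → Dec 1, 2248 (79 left).
Dec has 31 days: +31 → Jan 1, 2249 (48 left).
Jan has 31 days: +31 → Feb 1, 2249 (17 left).
+17 → Feb 18, 2249.

February 18, 2249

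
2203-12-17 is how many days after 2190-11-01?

4793

Nov 1, 2190 → Nov 1, 2191: 365 days.
Nov 1, 2191 → Nov 1, 2192: 366 days (Feb 29, 2192 is in that span).
Nov 1, 2192 → Nov 1, 2193: 365 days.
Nov 1, 2193 → Nov 1, 2194: 365 days.
Nov 1, 2194 → Nov 1, 2195: 365 days.
Nov 1, 2195 → Nov 1, 2196: 366 days (Feb 29, 2196 is in that span).
Nov 1, 2196 → Nov 1, 2197: 365 days.
Nov 1, 2197 → Nov 1, 2198: 365 days.
Nov 1, 2198 → Nov 1, 2199: 365 days.
Nov 1, 2199 → Nov 1, 2200: 365 days.
Nov 1, 2200 → Nov 1, 2201: 365 days.
Nov 1, 2201 → Nov 1, 2202: 365 days.
Nov 1, 2202 → Nov 1, 2203: 365 days.
Nov 1, 2203 → Dec 1, 2203: 30 days (November has 30).
Dec 1, 2203 → Dec 17, 2203: 16 days.
Total: 4793 days.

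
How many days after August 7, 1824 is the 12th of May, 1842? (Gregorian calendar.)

Aug 7, 1824 → Aug 7, 1825: 365 days.
Aug 7, 1825 → Aug 7, 1826: 365 days.
Aug 7, 1826 → Aug 7, 1827: 365 days.
Aug 7, 1827 → Aug 7, 1828: 366 days (Feb 29, 1828 is in that span).
Aug 7, 1828 → Aug 7, 1829: 365 days.
Aug 7, 1829 → Aug 7, 1830: 365 days.
Aug 7, 1830 → Aug 7, 1831: 365 days.
Aug 7, 1831 → Aug 7, 1832: 366 days (Feb 29, 1832 is in that span).
Aug 7, 1832 → Aug 7, 1833: 365 days.
Aug 7, 1833 → Aug 7, 1834: 365 days.
Aug 7, 1834 → Aug 7, 1835: 365 days.
Aug 7, 1835 → Aug 7, 1836: 366 days (Feb 29, 1836 is in that span).
Aug 7, 1836 → Aug 7, 1837: 365 days.
Aug 7, 1837 → Aug 7, 1838: 365 days.
Aug 7, 1838 → Aug 7, 1839: 365 days.
Aug 7, 1839 → Aug 7, 1840: 366 days (Feb 29, 1840 is in that span).
Aug 7, 1840 → Aug 7, 1841: 365 days.
Aug 7, 1841 → Sep 7, 1841: 31 days (August has 31).
Sep 7, 1841 → Oct 7, 1841: 30 days (September has 30).
Oct 7, 1841 → Nov 7, 1841: 31 days (October has 31).
Nov 7, 1841 → Dec 7, 1841: 30 days (November has 30).
Dec 7, 1841 → Jan 7, 1842: 31 days (December has 31).
Jan 7, 1842 → Feb 7, 1842: 31 days (January has 31).
Feb 7, 1842 → Mar 7, 1842: 28 days (February has 28).
Mar 7, 1842 → Apr 7, 1842: 31 days (March has 31).
Apr 7, 1842 → May 7, 1842: 30 days (April has 30).
May 7, 1842 → May 12, 1842: 5 days.
Total: 6487 days.

6487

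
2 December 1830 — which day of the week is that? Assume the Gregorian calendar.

Doomsday rule: the anchor day for the 1800s is Friday. For year 30: 30÷12 = 2 r 6, and 6÷4 = 1, so 2+6+1 = 9.
Friday + 9 ≡ Sunday — that's 1830's doomsday.
In December the doomsday date is Dec 12.
Dec 2 is 10 days before Dec 12; 10 mod 7 = 3, so Sunday − 3 = Thursday.

Thursday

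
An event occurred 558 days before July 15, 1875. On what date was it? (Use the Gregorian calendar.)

January 3, 1874

−365 (one year) → Jul 15, 1874 (193 left).
−15 → Jun 30, 1874 (end of Jun, 30 days; 178 left).
−30 → May 31, 1874 (end of May, 31 days; 148 left).
−31 → Apr 30, 1874 (end of Apr, 30 days; 117 left).
−30 → Mar 31, 1874 (end of Mar, 31 days; 87 left).
−31 → Feb 28, 1874 (end of Feb, 28 days; 56 left).
−28 → Jan 31, 1874 (end of Jan, 31 days; 28 left).
−28 → Jan 3, 1874.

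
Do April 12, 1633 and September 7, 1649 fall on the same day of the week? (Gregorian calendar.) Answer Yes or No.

Yes

From Apr 12, 1633 to Sep 7, 1649 is 5992 days.
5992 mod 7 = 0, so they are the same weekday.
(Apr 12, 1633 is a Tuesday; Sep 7, 1649 is a Tuesday.)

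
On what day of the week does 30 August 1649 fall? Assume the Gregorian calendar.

Monday

Doomsday rule: the anchor day for the 1600s is Tuesday. For year 49: 49÷12 = 4 r 1, and 1÷4 = 0, so 4+1+0 = 5.
Tuesday + 5 ≡ Sunday — that's 1649's doomsday.
In August the doomsday date is Aug 8.
Aug 30 is 22 days after Aug 8; 22 mod 7 = 1, so Sunday + 1 = Monday.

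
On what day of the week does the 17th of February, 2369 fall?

Doomsday rule: the anchor day for the 2300s is Wednesday. For year 69: 69÷12 = 5 r 9, and 9÷4 = 2, so 5+9+2 = 16.
Wednesday + 16 ≡ Friday — that's 2369's doomsday.
In February the doomsday date is Feb 28 (2369 is not a leap year).
Feb 17 is 11 days before Feb 28; 11 mod 7 = 4, so Friday − 4 = Monday.

Monday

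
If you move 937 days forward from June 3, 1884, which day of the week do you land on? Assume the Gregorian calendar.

First find the weekday of Jun 3, 1884. Doomsday rule: the anchor day for the 1800s is Friday. For year 84: 84÷12 = 7 r 0, and 0÷4 = 0, so 7+0+0 = 7.
Friday + 7 ≡ Friday — that's 1884's doomsday.
In June the doomsday date is Jun 6.
Jun 3 is 3 days before Jun 6; 3 mod 7 = 3, so Friday − 3 = Tuesday.
937 mod 7 = 6, so 937 days after a Tuesday is Tuesday + 6 = Monday.

Monday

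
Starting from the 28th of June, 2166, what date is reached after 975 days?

February 27, 2169

+365 (one year) → Jun 28, 2167 (610 left).
+366 (one year; includes Feb 29, 2168) → Jun 28, 2168 (244 left).
Jun has 30 days: +3 → Jul 1, 2168 (241 left).
Jul has 31 days: +31 → Aug 1, 2168 (210 left).
Aug has 31 days: +31 → Sep 1, 2168 (179 left).
Sep has 30 days: +30 → Oct 1, 2168 (149 left).
Oct has 31 days: +31 → Nov 1, 2168 (118 left).
Nov has 30 days: +30 → Dec 1, 2168 (88 left).
Dec has 31 days: +31 → Jan 1, 2169 (57 left).
Jan has 31 days: +31 → Feb 1, 2169 (26 left).
+26 → Feb 27, 2169.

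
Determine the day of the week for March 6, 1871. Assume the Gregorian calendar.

Doomsday rule: the anchor day for the 1800s is Friday. For year 71: 71÷12 = 5 r 11, and 11÷4 = 2, so 5+11+2 = 18.
Friday + 18 ≡ Tuesday — that's 1871's doomsday.
In March the doomsday date is Mar 14.
Mar 6 is 8 days before Mar 14; 8 mod 7 = 1, so Tuesday − 1 = Monday.

Monday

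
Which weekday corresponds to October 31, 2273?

Friday

Doomsday rule: the anchor day for the 2200s is Friday. For year 73: 73÷12 = 6 r 1, and 1÷4 = 0, so 6+1+0 = 7.
Friday + 7 ≡ Friday — that's 2273's doomsday.
In October the doomsday date is Oct 10.
Oct 31 is 21 days after Oct 10; 21 mod 7 = 0, so Friday + 0 = Friday.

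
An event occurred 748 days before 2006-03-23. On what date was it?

March 5, 2004

−365 (one year) → Mar 23, 2005 (383 left).
−23 → Feb 28, 2005 (end of Feb, 28 days; 360 left).
−28 → Jan 31, 2005 (end of Jan, 31 days; 332 left).
−31 → Dec 31, 2004 (end of Dec, 31 days; 301 left).
−31 → Nov 30, 2004 (end of Nov, 30 days; 270 left).
−30 → Oct 31, 2004 (end of Oct, 31 days; 240 left).
−31 → Sep 30, 2004 (end of Sep, 30 days; 209 left).
−30 → Aug 31, 2004 (end of Aug, 31 days; 179 left).
−31 → Jul 31, 2004 (end of Jul, 31 days; 148 left).
−31 → Jun 30, 2004 (end of Jun, 30 days; 117 left).
−30 → May 31, 2004 (end of May, 31 days; 87 left).
−31 → Apr 30, 2004 (end of Apr, 30 days; 56 left).
−30 → Mar 31, 2004 (end of Mar, 31 days; 26 left).
−26 → Mar 5, 2004.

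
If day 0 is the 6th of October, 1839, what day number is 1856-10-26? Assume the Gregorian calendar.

6230

Oct 6, 1839 → Oct 6, 1840: 366 days (Feb 29, 1840 is in that span).
Oct 6, 1840 → Oct 6, 1841: 365 days.
Oct 6, 1841 → Oct 6, 1842: 365 days.
Oct 6, 1842 → Oct 6, 1843: 365 days.
Oct 6, 1843 → Oct 6, 1844: 366 days (Feb 29, 1844 is in that span).
Oct 6, 1844 → Oct 6, 1845: 365 days.
Oct 6, 1845 → Oct 6, 1846: 365 days.
Oct 6, 1846 → Oct 6, 1847: 365 days.
Oct 6, 1847 → Oct 6, 1848: 366 days (Feb 29, 1848 is in that span).
Oct 6, 1848 → Oct 6, 1849: 365 days.
Oct 6, 1849 → Oct 6, 1850: 365 days.
Oct 6, 1850 → Oct 6, 1851: 365 days.
Oct 6, 1851 → Oct 6, 1852: 366 days (Feb 29, 1852 is in that span).
Oct 6, 1852 → Oct 6, 1853: 365 days.
Oct 6, 1853 → Oct 6, 1854: 365 days.
Oct 6, 1854 → Oct 6, 1855: 365 days.
Oct 6, 1855 → Nov 6, 1855: 31 days (October has 31).
Nov 6, 1855 → Dec 6, 1855: 30 days (November has 30).
Dec 6, 1855 → Jan 6, 1856: 31 days (December has 31).
Jan 6, 1856 → Feb 6, 1856: 31 days (January has 31).
Feb 6, 1856 → Mar 6, 1856: 29 days (February has 29).
Mar 6, 1856 → Apr 6, 1856: 31 days (March has 31).
Apr 6, 1856 → May 6, 1856: 30 days (April has 30).
May 6, 1856 → Jun 6, 1856: 31 days (May has 31).
Jun 6, 1856 → Jul 6, 1856: 30 days (June has 30).
Jul 6, 1856 → Aug 6, 1856: 31 days (July has 31).
Aug 6, 1856 → Sep 6, 1856: 31 days (August has 31).
Sep 6, 1856 → Oct 6, 1856: 30 days (September has 30).
Oct 6, 1856 → Oct 26, 1856: 20 days.
Total: 6230 days.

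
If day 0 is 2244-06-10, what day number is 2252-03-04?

Jun 10, 2244 → Jun 10, 2245: 365 days.
Jun 10, 2245 → Jun 10, 2246: 365 days.
Jun 10, 2246 → Jun 10, 2247: 365 days.
Jun 10, 2247 → Jun 10, 2248: 366 days (Feb 29, 2248 is in that span).
Jun 10, 2248 → Jun 10, 2249: 365 days.
Jun 10, 2249 → Jun 10, 2250: 365 days.
Jun 10, 2250 → Jun 10, 2251: 365 days.
Jun 10, 2251 → Jul 10, 2251: 30 days (June has 30).
Jul 10, 2251 → Aug 10, 2251: 31 days (July has 31).
Aug 10, 2251 → Sep 10, 2251: 31 days (August has 31).
Sep 10, 2251 → Oct 10, 2251: 30 days (September has 30).
Oct 10, 2251 → Nov 10, 2251: 31 days (October has 31).
Nov 10, 2251 → Dec 10, 2251: 30 days (November has 30).
Dec 10, 2251 → Jan 10, 2252: 31 days (December has 31).
Jan 10, 2252 → Feb 10, 2252: 31 days (January has 31).
Feb 10, 2252 → Mar 4, 2252: 23 days.
Total: 2824 days.

2824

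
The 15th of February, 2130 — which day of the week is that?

Doomsday rule: the anchor day for the 2100s is Sunday. For year 30: 30÷12 = 2 r 6, and 6÷4 = 1, so 2+6+1 = 9.
Sunday + 9 ≡ Tuesday — that's 2130's doomsday.
In February the doomsday date is Feb 28 (2130 is not a leap year).
Feb 15 is 13 days before Feb 28; 13 mod 7 = 6, so Tuesday − 6 = Wednesday.

Wednesday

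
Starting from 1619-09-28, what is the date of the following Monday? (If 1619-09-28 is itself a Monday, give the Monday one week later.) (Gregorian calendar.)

September 30, 1619

Sep 28, 1619 is a Saturday.
From Saturday to the next Monday is 2 days.
Sep 28, 1619 + 2 = Sep 30, 1619.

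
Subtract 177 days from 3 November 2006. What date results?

May 10, 2006

−3 → Oct 31, 2006 (end of Oct, 31 days; 174 left).
−31 → Sep 30, 2006 (end of Sep, 30 days; 143 left).
−30 → Aug 31, 2006 (end of Aug, 31 days; 113 left).
−31 → Jul 31, 2006 (end of Jul, 31 days; 82 left).
−31 → Jun 30, 2006 (end of Jun, 30 days; 51 left).
−30 → May 31, 2006 (end of May, 31 days; 21 left).
−21 → May 10, 2006.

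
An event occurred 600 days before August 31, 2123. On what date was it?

−365 (one year) → Aug 31, 2122 (235 left).
−31 → Jul 31, 2122 (end of Jul, 31 days; 204 left).
−31 → Jun 30, 2122 (end of Jun, 30 days; 173 left).
−30 → May 31, 2122 (end of May, 31 days; 143 left).
−31 → Apr 30, 2122 (end of Apr, 30 days; 112 left).
−30 → Mar 31, 2122 (end of Mar, 31 days; 82 left).
−31 → Feb 28, 2122 (end of Feb, 28 days; 51 left).
−28 → Jan 31, 2122 (end of Jan, 31 days; 23 left).
−23 → Jan 8, 2122.

January 8, 2122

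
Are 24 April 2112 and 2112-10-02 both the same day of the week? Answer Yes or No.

Yes

From Apr 24, 2112 to Oct 2, 2112 is 161 days.
161 mod 7 = 0, so they are the same weekday.
(Apr 24, 2112 is a Sunday; Oct 2, 2112 is a Sunday.)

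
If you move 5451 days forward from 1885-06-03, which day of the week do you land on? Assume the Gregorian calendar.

Monday

Jun 3, 1885 is a Wednesday.
5451 mod 7 = 5, so 5451 days after a Wednesday is Wednesday + 5 = Monday.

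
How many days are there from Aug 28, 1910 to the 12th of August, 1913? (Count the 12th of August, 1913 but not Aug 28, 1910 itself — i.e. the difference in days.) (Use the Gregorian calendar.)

1080

Aug 28, 1910 → Aug 28, 1911: 365 days.
Aug 28, 1911 → Aug 28, 1912: 366 days (Feb 29, 1912 is in that span).
Aug 28, 1912 → Sep 28, 1912: 31 days (August has 31).
Sep 28, 1912 → Oct 28, 1912: 30 days (September has 30).
Oct 28, 1912 → Nov 28, 1912: 31 days (October has 31).
Nov 28, 1912 → Dec 28, 1912: 30 days (November has 30).
Dec 28, 1912 → Jan 28, 1913: 31 days (December has 31).
Jan 28, 1913 → Feb 28, 1913: 31 days (January has 31).
Feb 28, 1913 → Mar 28, 1913: 28 days (February has 28).
Mar 28, 1913 → Apr 28, 1913: 31 days (March has 31).
Apr 28, 1913 → May 28, 1913: 30 days (April has 30).
May 28, 1913 → Jun 28, 1913: 31 days (May has 31).
Jun 28, 1913 → Jul 28, 1913: 30 days (June has 30).
Jul 28, 1913 → Aug 12, 1913: 15 days.
Total: 1080 days.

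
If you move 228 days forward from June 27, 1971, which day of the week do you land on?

Jun 27, 1971 is a Sunday.
228 mod 7 = 4, so 228 days after a Sunday is Sunday + 4 = Thursday.

Thursday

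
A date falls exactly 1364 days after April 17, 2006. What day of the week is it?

Apr 17, 2006 is a Monday.
1364 mod 7 = 6, so 1364 days after a Monday is Monday + 6 = Sunday.

Sunday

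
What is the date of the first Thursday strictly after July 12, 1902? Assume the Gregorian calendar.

Jul 12, 1902 is a Saturday.
From Saturday to the next Thursday is 5 days.
Jul 12, 1902 + 5 = Jul 17, 1902.

July 17, 1902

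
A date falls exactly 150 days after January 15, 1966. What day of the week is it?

Tuesday

Jan 15, 1966 is a Saturday.
150 mod 7 = 3, so 150 days after a Saturday is Saturday + 3 = Tuesday.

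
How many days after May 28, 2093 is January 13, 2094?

230

May 28, 2093 → Jun 28, 2093: 31 days (May has 31).
Jun 28, 2093 → Jul 28, 2093: 30 days (June has 30).
Jul 28, 2093 → Aug 28, 2093: 31 days (July has 31).
Aug 28, 2093 → Sep 28, 2093: 31 days (August has 31).
Sep 28, 2093 → Oct 28, 2093: 30 days (September has 30).
Oct 28, 2093 → Nov 28, 2093: 31 days (October has 31).
Nov 28, 2093 → Dec 28, 2093: 30 days (November has 30).
Dec 28, 2093 → Jan 13, 2094: 16 days.
Total: 230 days.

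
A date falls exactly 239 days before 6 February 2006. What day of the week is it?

Sunday

First find the weekday of Feb 6, 2006. Doomsday rule: the anchor day for the 2000s is Tuesday. For year 06: 6÷12 = 0 r 6, and 6÷4 = 1, so 0+6+1 = 7.
Tuesday + 7 ≡ Tuesday — that's 2006's doomsday.
In February the doomsday date is Feb 28 (2006 is not a leap year).
Feb 6 is 22 days before Feb 28; 22 mod 7 = 1, so Tuesday − 1 = Monday.
239 mod 7 = 1, so 239 days before a Monday is Monday − 1 = Sunday.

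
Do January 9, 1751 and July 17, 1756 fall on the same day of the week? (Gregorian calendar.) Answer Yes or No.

From Jan 9, 1751 to Jul 17, 1756 is 2016 days.
2016 mod 7 = 0, so they are the same weekday.
(Jan 9, 1751 is a Saturday; Jul 17, 1756 is a Saturday.)

Yes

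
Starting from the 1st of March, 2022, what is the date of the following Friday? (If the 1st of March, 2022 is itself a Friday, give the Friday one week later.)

March 4, 2022

Mar 1, 2022 is a Tuesday.
From Tuesday to the next Friday is 3 days.
Mar 1, 2022 + 3 = Mar 4, 2022.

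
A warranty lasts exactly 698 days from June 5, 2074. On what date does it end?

May 3, 2076

+365 (one year) → Jun 5, 2075 (333 left).
Jun has 30 days: +26 → Jul 1, 2075 (307 left).
Jul has 31 days: +31 → Aug 1, 2075 (276 left).
Aug has 31 days: +31 → Sep 1, 2075 (245 left).
Sep has 30 days: +30 → Oct 1, 2075 (215 left).
Oct has 31 days: +31 → Nov 1, 2075 (184 left).
Nov has 30 days: +30 → Dec 1, 2075 (154 left).
Dec has 31 days: +31 → Jan 1, 2076 (123 left).
Jan has 31 days: +31 → Feb 1, 2076 (92 left).
Feb has 29 days: +29 → Mar 1, 2076 (63 left).
Mar has 31 days: +31 → Apr 1, 2076 (32 left).
Apr has 30 days: +30 → May 1, 2076 (2 left).
+2 → May 3, 2076.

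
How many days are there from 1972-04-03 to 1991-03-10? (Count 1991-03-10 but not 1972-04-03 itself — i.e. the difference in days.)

Apr 3, 1972 → Apr 3, 1973: 365 days.
Apr 3, 1973 → Apr 3, 1974: 365 days.
Apr 3, 1974 → Apr 3, 1975: 365 days.
Apr 3, 1975 → Apr 3, 1976: 366 days (Feb 29, 1976 is in that span).
Apr 3, 1976 → Apr 3, 1977: 365 days.
Apr 3, 1977 → Apr 3, 1978: 365 days.
Apr 3, 1978 → Apr 3, 1979: 365 days.
Apr 3, 1979 → Apr 3, 1980: 366 days (Feb 29, 1980 is in that span).
Apr 3, 1980 → Apr 3, 1981: 365 days.
Apr 3, 1981 → Apr 3, 1982: 365 days.
Apr 3, 1982 → Apr 3, 1983: 365 days.
Apr 3, 1983 → Apr 3, 1984: 366 days (Feb 29, 1984 is in that span).
Apr 3, 1984 → Apr 3, 1985: 365 days.
Apr 3, 1985 → Apr 3, 1986: 365 days.
Apr 3, 1986 → Apr 3, 1987: 365 days.
Apr 3, 1987 → Apr 3, 1988: 366 days (Feb 29, 1988 is in that span).
Apr 3, 1988 → Apr 3, 1989: 365 days.
Apr 3, 1989 → Apr 3, 1990: 365 days.
Apr 3, 1990 → May 3, 1990: 30 days (April has 30).
May 3, 1990 → Jun 3, 1990: 31 days (May has 31).
Jun 3, 1990 → Jul 3, 1990: 30 days (June has 30).
Jul 3, 1990 → Aug 3, 1990: 31 days (July has 31).
Aug 3, 1990 → Sep 3, 1990: 31 days (August has 31).
Sep 3, 1990 → Oct 3, 1990: 30 days (September has 30).
Oct 3, 1990 → Nov 3, 1990: 31 days (October has 31).
Nov 3, 1990 → Dec 3, 1990: 30 days (November has 30).
Dec 3, 1990 → Jan 3, 1991: 31 days (December has 31).
Jan 3, 1991 → Feb 3, 1991: 31 days (January has 31).
Feb 3, 1991 → Mar 3, 1991: 28 days (February has 28).
Mar 3, 1991 → Mar 10, 1991: 7 days.
Total: 6915 days.

6915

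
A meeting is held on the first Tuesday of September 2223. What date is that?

September 1, 2223 is a Monday.
The first Tuesday is therefore September 2 (1 days later).

September 2, 2223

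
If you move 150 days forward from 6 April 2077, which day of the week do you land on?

Apr 6, 2077 is a Tuesday.
150 mod 7 = 3, so 150 days after a Tuesday is Tuesday + 3 = Friday.

Friday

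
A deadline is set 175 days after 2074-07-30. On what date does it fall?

January 21, 2075

Jul has 31 days: +2 → Aug 1, 2074 (173 left).
Aug has 31 days: +31 → Sep 1, 2074 (142 left).
Sep has 30 days: +30 → Oct 1, 2074 (112 left).
Oct has 31 days: +31 → Nov 1, 2074 (81 left).
Nov has 30 days: +30 → Dec 1, 2074 (51 left).
Dec has 31 days: +31 → Jan 1, 2075 (20 left).
+20 → Jan 21, 2075.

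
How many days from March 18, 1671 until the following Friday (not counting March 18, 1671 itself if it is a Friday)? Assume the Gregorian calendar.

2

Mar 18, 1671 is a Wednesday.
From Wednesday to the next Friday is 2 days.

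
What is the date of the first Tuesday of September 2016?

September 6, 2016

September 1, 2016 is a Thursday.
The first Tuesday is therefore September 6 (5 days later).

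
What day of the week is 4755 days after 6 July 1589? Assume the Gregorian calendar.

Jul 6, 1589 is a Thursday.
4755 mod 7 = 2, so 4755 days after a Thursday is Thursday + 2 = Saturday.

Saturday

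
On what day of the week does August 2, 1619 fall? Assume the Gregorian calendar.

Friday

Doomsday rule: the anchor day for the 1600s is Tuesday. For year 19: 19÷12 = 1 r 7, and 7÷4 = 1, so 1+7+1 = 9.
Tuesday + 9 ≡ Thursday — that's 1619's doomsday.
In August the doomsday date is Aug 8.
Aug 2 is 6 days before Aug 8; 6 mod 7 = 6, so Thursday − 6 = Friday.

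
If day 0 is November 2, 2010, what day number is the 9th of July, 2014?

Nov 2, 2010 → Nov 2, 2011: 365 days.
Nov 2, 2011 → Nov 2, 2012: 366 days (Feb 29, 2012 is in that span).
Nov 2, 2012 → Nov 2, 2013: 365 days.
Nov 2, 2013 → Dec 2, 2013: 30 days (November has 30).
Dec 2, 2013 → Jan 2, 2014: 31 days (December has 31).
Jan 2, 2014 → Feb 2, 2014: 31 days (January has 31).
Feb 2, 2014 → Mar 2, 2014: 28 days (February has 28).
Mar 2, 2014 → Apr 2, 2014: 31 days (March has 31).
Apr 2, 2014 → May 2, 2014: 30 days (April has 30).
May 2, 2014 → Jun 2, 2014: 31 days (May has 31).
Jun 2, 2014 → Jul 2, 2014: 30 days (June has 30).
Jul 2, 2014 → Jul 9, 2014: 7 days.
Total: 1345 days.

1345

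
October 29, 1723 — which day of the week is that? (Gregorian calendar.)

Doomsday rule: the anchor day for the 1700s is Sunday. For year 23: 23÷12 = 1 r 11, and 11÷4 = 2, so 1+11+2 = 14.
Sunday + 14 ≡ Sunday — that's 1723's doomsday.
In October the doomsday date is Oct 10.
Oct 29 is 19 days after Oct 10; 19 mod 7 = 5, so Sunday + 5 = Friday.

Friday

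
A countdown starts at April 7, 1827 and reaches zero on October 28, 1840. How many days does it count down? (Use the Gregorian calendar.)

4953

Apr 7, 1827 → Apr 7, 1828: 366 days (Feb 29, 1828 is in that span).
Apr 7, 1828 → Apr 7, 1829: 365 days.
Apr 7, 1829 → Apr 7, 1830: 365 days.
Apr 7, 1830 → Apr 7, 1831: 365 days.
Apr 7, 1831 → Apr 7, 1832: 366 days (Feb 29, 1832 is in that span).
Apr 7, 1832 → Apr 7, 1833: 365 days.
Apr 7, 1833 → Apr 7, 1834: 365 days.
Apr 7, 1834 → Apr 7, 1835: 365 days.
Apr 7, 1835 → Apr 7, 1836: 366 days (Feb 29, 1836 is in that span).
Apr 7, 1836 → Apr 7, 1837: 365 days.
Apr 7, 1837 → Apr 7, 1838: 365 days.
Apr 7, 1838 → Apr 7, 1839: 365 days.
Apr 7, 1839 → Apr 7, 1840: 366 days (Feb 29, 1840 is in that span).
Apr 7, 1840 → May 7, 1840: 30 days (April has 30).
May 7, 1840 → Jun 7, 1840: 31 days (May has 31).
Jun 7, 1840 → Jul 7, 1840: 30 days (June has 30).
Jul 7, 1840 → Aug 7, 1840: 31 days (July has 31).
Aug 7, 1840 → Sep 7, 1840: 31 days (August has 31).
Sep 7, 1840 → Oct 7, 1840: 30 days (September has 30).
Oct 7, 1840 → Oct 28, 1840: 21 days.
Total: 4953 days.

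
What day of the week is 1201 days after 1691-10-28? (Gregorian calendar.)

First find the weekday of Oct 28, 1691. Doomsday rule: the anchor day for the 1600s is Tuesday. For year 91: 91÷12 = 7 r 7, and 7÷4 = 1, so 7+7+1 = 15.
Tuesday + 15 ≡ Wednesday — that's 1691's doomsday.
In October the doomsday date is Oct 10.
Oct 28 is 18 days after Oct 10; 18 mod 7 = 4, so Wednesday + 4 = Sunday.
1201 mod 7 = 4, so 1201 days after a Sunday is Sunday + 4 = Thursday.

Thursday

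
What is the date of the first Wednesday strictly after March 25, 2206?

March 26, 2206

Mar 25, 2206 is a Tuesday.
From Tuesday to the next Wednesday is 1 day.
Mar 25, 2206 + 1 = Mar 26, 2206.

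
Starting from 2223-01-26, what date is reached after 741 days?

February 5, 2225

+365 (one year) → Jan 26, 2224 (376 left).
Jan has 31 days: +6 → Feb 1, 2224 (370 left).
Feb has 29 days: +29 → Mar 1, 2224 (341 left).
Mar has 31 days: +31 → Apr 1, 2224 (310 left).
Apr has 30 days: +30 → May 1, 2224 (280 left).
May has 31 days: +31 → Jun 1, 2224 (249 left).
Jun has 30 days: +30 → Jul 1, 2224 (219 left).
Jul has 31 days: +31 → Aug 1, 2224 (188 left).
Aug has 31 days: +31 → Sep 1, 2224 (157 left).
Sep has 30 days: +30 → Oct 1, 2224 (127 left).
Oct has 31 days: +31 → Nov 1, 2224 (96 left).
Nov has 30 days: +30 → Dec 1, 2224 (66 left).
Dec has 31 days: +31 → Jan 1, 2225 (35 left).
Jan has 31 days: +31 → Feb 1, 2225 (4 left).
+4 → Feb 5, 2225.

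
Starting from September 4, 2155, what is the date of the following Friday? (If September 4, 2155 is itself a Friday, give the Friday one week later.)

September 5, 2155

Sep 4, 2155 is a Thursday.
From Thursday to the next Friday is 1 day.
Sep 4, 2155 + 1 = Sep 5, 2155.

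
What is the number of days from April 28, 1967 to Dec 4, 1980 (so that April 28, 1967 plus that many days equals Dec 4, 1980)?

Apr 28, 1967 → Apr 28, 1968: 366 days (Feb 29, 1968 is in that span).
Apr 28, 1968 → Apr 28, 1969: 365 days.
Apr 28, 1969 → Apr 28, 1970: 365 days.
Apr 28, 1970 → Apr 28, 1971: 365 days.
Apr 28, 1971 → Apr 28, 1972: 366 days (Feb 29, 1972 is in that span).
Apr 28, 1972 → Apr 28, 1973: 365 days.
Apr 28, 1973 → Apr 28, 1974: 365 days.
Apr 28, 1974 → Apr 28, 1975: 365 days.
Apr 28, 1975 → Apr 28, 1976: 366 days (Feb 29, 1976 is in that span).
Apr 28, 1976 → Apr 28, 1977: 365 days.
Apr 28, 1977 → Apr 28, 1978: 365 days.
Apr 28, 1978 → Apr 28, 1979: 365 days.
Apr 28, 1979 → Apr 28, 1980: 366 days (Feb 29, 1980 is in that span).
Apr 28, 1980 → May 28, 1980: 30 days (April has 30).
May 28, 1980 → Jun 28, 1980: 31 days (May has 31).
Jun 28, 1980 → Jul 28, 1980: 30 days (June has 30).
Jul 28, 1980 → Aug 28, 1980: 31 days (July has 31).
Aug 28, 1980 → Sep 28, 1980: 31 days (August has 31).
Sep 28, 1980 → Oct 28, 1980: 30 days (September has 30).
Oct 28, 1980 → Nov 28, 1980: 31 days (October has 31).
Nov 28, 1980 → Dec 4, 1980: 6 days.
Total: 4969 days.

4969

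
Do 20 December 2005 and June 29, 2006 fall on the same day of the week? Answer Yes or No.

From Dec 20, 2005 to Jun 29, 2006 is 191 days.
191 mod 7 = 2, so they are different weekdays.
(Dec 20, 2005 is a Tuesday; Jun 29, 2006 is a Thursday.)

No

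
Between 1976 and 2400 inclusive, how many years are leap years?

104

Multiples of 4 in [1976,2400]: 107.
Of those, multiples of 100: 5 (not leap unless ÷400).
Multiples of 400: 2.
Leap years = 107 − 5 + 2 = 104.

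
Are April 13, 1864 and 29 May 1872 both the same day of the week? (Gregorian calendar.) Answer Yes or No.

Yes

From Apr 13, 1864 to May 29, 1872 is 2968 days.
2968 mod 7 = 0, so they are the same weekday.
(Apr 13, 1864 is a Wednesday; May 29, 1872 is a Wednesday.)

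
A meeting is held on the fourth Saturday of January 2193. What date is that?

January 1, 2193 is a Tuesday.
The first Saturday is therefore January 5 (4 days later).
The fourth Saturday is 5 + 3×7 = January 26.

January 26, 2193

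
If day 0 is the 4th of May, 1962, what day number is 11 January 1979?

May 4, 1962 → May 4, 1963: 365 days.
May 4, 1963 → May 4, 1964: 366 days (Feb 29, 1964 is in that span).
May 4, 1964 → May 4, 1965: 365 days.
May 4, 1965 → May 4, 1966: 365 days.
May 4, 1966 → May 4, 1967: 365 days.
May 4, 1967 → May 4, 1968: 366 days (Feb 29, 1968 is in that span).
May 4, 1968 → May 4, 1969: 365 days.
May 4, 1969 → May 4, 1970: 365 days.
May 4, 1970 → May 4, 1971: 365 days.
May 4, 1971 → May 4, 1972: 366 days (Feb 29, 1972 is in that span).
May 4, 1972 → May 4, 1973: 365 days.
May 4, 1973 → May 4, 1974: 365 days.
May 4, 1974 → May 4, 1975: 365 days.
May 4, 1975 → May 4, 1976: 366 days (Feb 29, 1976 is in that span).
May 4, 1976 → May 4, 1977: 365 days.
May 4, 1977 → May 4, 1978: 365 days.
May 4, 1978 → Jun 4, 1978: 31 days (May has 31).
Jun 4, 1978 → Jul 4, 1978: 30 days (June has 30).
Jul 4, 1978 → Aug 4, 1978: 31 days (July has 31).
Aug 4, 1978 → Sep 4, 1978: 31 days (August has 31).
Sep 4, 1978 → Oct 4, 1978: 30 days (September has 30).
Oct 4, 1978 → Nov 4, 1978: 31 days (October has 31).
Nov 4, 1978 → Dec 4, 1978: 30 days (November has 30).
Dec 4, 1978 → Jan 4, 1979: 31 days (December has 31).
Jan 4, 1979 → Jan 11, 1979: 7 days.
Total: 6096 days.

6096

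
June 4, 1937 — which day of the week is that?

Doomsday rule: the anchor day for the 1900s is Wednesday. For year 37: 37÷12 = 3 r 1, and 1÷4 = 0, so 3+1+0 = 4.
Wednesday + 4 ≡ Sunday — that's 1937's doomsday.
In June the doomsday date is Jun 6.
Jun 4 is 2 days before Jun 6; 2 mod 7 = 2, so Sunday − 2 = Friday.

Friday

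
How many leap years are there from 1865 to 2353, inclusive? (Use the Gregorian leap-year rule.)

118

Multiples of 4 in [1865,2353]: 122.
Of those, multiples of 100: 5 (not leap unless ÷400).
Multiples of 400: 1.
Leap years = 122 − 5 + 1 = 118.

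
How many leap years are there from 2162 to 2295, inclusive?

32

Multiples of 4 in [2162,2295]: 33.
Of those, multiples of 100: 1 (not leap unless ÷400).
Multiples of 400: 0.
Leap years = 33 − 1 + 0 = 32.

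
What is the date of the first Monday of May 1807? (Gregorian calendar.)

May 4, 1807

May 1, 1807 is a Friday.
The first Monday is therefore May 4 (3 days later).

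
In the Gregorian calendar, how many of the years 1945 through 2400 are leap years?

111

Multiples of 4 in [1945,2400]: 114.
Of those, multiples of 100: 5 (not leap unless ÷400).
Multiples of 400: 2.
Leap years = 114 − 5 + 2 = 111.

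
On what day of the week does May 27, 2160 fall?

Doomsday rule: the anchor day for the 2100s is Sunday. For year 60: 60÷12 = 5 r 0, and 0÷4 = 0, so 5+0+0 = 5.
Sunday + 5 ≡ Friday — that's 2160's doomsday.
In May the doomsday date is May 9.
May 27 is 18 days after May 9; 18 mod 7 = 4, so Friday + 4 = Tuesday.

Tuesday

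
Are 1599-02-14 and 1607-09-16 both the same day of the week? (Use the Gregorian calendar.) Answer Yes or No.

From Feb 14, 1599 to Sep 16, 1607 is 3136 days.
3136 mod 7 = 0, so they are the same weekday.
(Feb 14, 1599 is a Sunday; Sep 16, 1607 is a Sunday.)

Yes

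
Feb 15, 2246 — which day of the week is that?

Doomsday rule: the anchor day for the 2200s is Friday. For year 46: 46÷12 = 3 r 10, and 10÷4 = 2, so 3+10+2 = 15.
Friday + 15 ≡ Saturday — that's 2246's doomsday.
In February the doomsday date is Feb 28 (2246 is not a leap year).
Feb 15 is 13 days before Feb 28; 13 mod 7 = 6, so Saturday − 6 = Sunday.

Sunday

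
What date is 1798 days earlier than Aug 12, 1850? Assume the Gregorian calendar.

−365 (one year) → Aug 12, 1849 (1433 left).
−365 (one year) → Aug 12, 1848 (1068 left).
−366 (one year; includes Feb 29, 1848) → Aug 12, 1847 (702 left).
−365 (one year) → Aug 12, 1846 (337 left).
−12 → Jul 31, 1846 (end of Jul, 31 days; 325 left).
−31 → Jun 30, 1846 (end of Jun, 30 days; 294 left).
−30 → May 31, 1846 (end of May, 31 days; 264 left).
−31 → Apr 30, 1846 (end of Apr, 30 days; 233 left).
−30 → Mar 31, 1846 (end of Mar, 31 days; 203 left).
−31 → Feb 28, 1846 (end of Feb, 28 days; 172 left).
−28 → Jan 31, 1846 (end of Jan, 31 days; 144 left).
−31 → Dec 31, 1845 (end of Dec, 31 days; 113 left).
−31 → Nov 30, 1845 (end of Nov, 30 days; 82 left).
−30 → Oct 31, 1845 (end of Oct, 31 days; 52 left).
−31 → Sep 30, 1845 (end of Sep, 30 days; 21 left).
−21 → Sep 9, 1845.

September 9, 1845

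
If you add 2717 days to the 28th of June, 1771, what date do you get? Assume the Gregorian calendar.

+366 (one year; includes Feb 29, 1772) → Jun 28, 1772 (2351 left).
+365 (one year) → Jun 28, 1773 (1986 left).
+365 (one year) → Jun 28, 1774 (1621 left).
+365 (one year) → Jun 28, 1775 (1256 left).
+366 (one year; includes Feb 29, 1776) → Jun 28, 1776 (890 left).
+365 (one year) → Jun 28, 1777 (525 left).
+365 (one year) → Jun 28, 1778 (160 left).
Jun has 30 days: +3 → Jul 1, 1778 (157 left).
Jul has 31 days: +31 → Aug 1, 1778 (126 left).
Aug has 31 days: +31 → Sep 1, 1778 (95 left).
Sep has 30 days: +30 → Oct 1, 1778 (65 left).
Oct has 31 days: +31 → Nov 1, 1778 (34 left).
Nov has 30 days: +30 → Dec 1, 1778 (4 left).
+4 → Dec 5, 1778.

December 5, 1778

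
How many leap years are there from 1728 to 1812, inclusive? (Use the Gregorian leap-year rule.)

21

Multiples of 4 in [1728,1812]: 22.
Of those, multiples of 100: 1 (not leap unless ÷400).
Multiples of 400: 0.
Leap years = 22 − 1 + 0 = 21.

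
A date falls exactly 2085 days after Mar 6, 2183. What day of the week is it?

Mar 6, 2183 is a Thursday.
2085 mod 7 = 6, so 2085 days after a Thursday is Thursday + 6 = Wednesday.

Wednesday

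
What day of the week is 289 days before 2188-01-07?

Saturday

Jan 7, 2188 is a Monday.
289 mod 7 = 2, so 289 days before a Monday is Monday − 2 = Saturday.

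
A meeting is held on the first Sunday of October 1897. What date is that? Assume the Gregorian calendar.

October 1, 1897 is a Friday.
The first Sunday is therefore October 3 (2 days later).

October 3, 1897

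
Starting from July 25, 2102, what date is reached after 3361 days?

+365 (one year) → Jul 25, 2103 (2996 left).
+366 (one year; includes Feb 29, 2104) → Jul 25, 2104 (2630 left).
+365 (one year) → Jul 25, 2105 (2265 left).
+365 (one year) → Jul 25, 2106 (1900 left).
+365 (one year) → Jul 25, 2107 (1535 left).
+366 (one year; includes Feb 29, 2108) → Jul 25, 2108 (1169 left).
+365 (one year) → Jul 25, 2109 (804 left).
+365 (one year) → Jul 25, 2110 (439 left).
+365 (one year) → Jul 25, 2111 (74 left).
Jul has 31 days: +7 → Aug 1, 2111 (67 left).
Aug has 31 days: +31 → Sep 1, 2111 (36 left).
Sep has 30 days: +30 → Oct 1, 2111 (6 left).
+6 → Oct 7, 2111.

October 7, 2111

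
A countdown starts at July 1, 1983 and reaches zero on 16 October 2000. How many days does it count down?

6317

Jul 1, 1983 → Jul 1, 1984: 366 days (Feb 29, 1984 is in that span).
Jul 1, 1984 → Jul 1, 1985: 365 days.
Jul 1, 1985 → Jul 1, 1986: 365 days.
Jul 1, 1986 → Jul 1, 1987: 365 days.
Jul 1, 1987 → Jul 1, 1988: 366 days (Feb 29, 1988 is in that span).
Jul 1, 1988 → Jul 1, 1989: 365 days.
Jul 1, 1989 → Jul 1, 1990: 365 days.
Jul 1, 1990 → Jul 1, 1991: 365 days.
Jul 1, 1991 → Jul 1, 1992: 366 days (Feb 29, 1992 is in that span).
Jul 1, 1992 → Jul 1, 1993: 365 days.
Jul 1, 1993 → Jul 1, 1994: 365 days.
Jul 1, 1994 → Jul 1, 1995: 365 days.
Jul 1, 1995 → Jul 1, 1996: 366 days (Feb 29, 1996 is in that span).
Jul 1, 1996 → Jul 1, 1997: 365 days.
Jul 1, 1997 → Jul 1, 1998: 365 days.
Jul 1, 1998 → Jul 1, 1999: 365 days.
Jul 1, 1999 → Jul 1, 2000: 366 days (Feb 29, 2000 is in that span).
Jul 1, 2000 → Aug 1, 2000: 31 days (July has 31).
Aug 1, 2000 → Sep 1, 2000: 31 days (August has 31).
Sep 1, 2000 → Oct 1, 2000: 30 days (September has 30).
Oct 1, 2000 → Oct 16, 2000: 15 days.
Total: 6317 days.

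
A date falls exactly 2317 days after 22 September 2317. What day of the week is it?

First find the weekday of Sep 22, 2317. Doomsday rule: the anchor day for the 2300s is Wednesday. For year 17: 17÷12 = 1 r 5, and 5÷4 = 1, so 1+5+1 = 7.
Wednesday + 7 ≡ Wednesday — that's 2317's doomsday.
In September the doomsday date is Sep 5.
Sep 22 is 17 days after Sep 5; 17 mod 7 = 3, so Wednesday + 3 = Saturday.
2317 mod 7 = 0, so 2317 days after a Saturday is Saturday + 0 = Saturday.

Saturday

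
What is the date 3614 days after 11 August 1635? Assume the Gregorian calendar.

+366 (one year; includes Feb 29, 1636) → Aug 11, 1636 (3248 left).
+365 (one year) → Aug 11, 1637 (2883 left).
+365 (one year) → Aug 11, 1638 (2518 left).
+365 (one year) → Aug 11, 1639 (2153 left).
+366 (one year; includes Feb 29, 1640) → Aug 11, 1640 (1787 left).
+365 (one year) → Aug 11, 1641 (1422 left).
+365 (one year) → Aug 11, 1642 (1057 left).
+365 (one year) → Aug 11, 1643 (692 left).
+366 (one year; includes Feb 29, 1644) → Aug 11, 1644 (326 left).
Aug has 31 days: +21 → Sep 1, 1644 (305 left).
Sep has 30 days: +30 → Oct 1, 1644 (275 left).
Oct has 31 days: +31 → Nov 1, 1644 (244 left).
Nov has 30 days: +30 → Dec 1, 1644 (214 left).
Dec has 31 days: +31 → Jan 1, 1645 (183 left).
Jan has 31 days: +31 → Feb 1, 1645 (152 left).
Feb has 28 days: +28 → Mar 1, 1645 (124 left).
Mar has 31 days: +31 → Apr 1, 1645 (93 left).
Apr has 30 days: +30 → May 1, 1645 (63 left).
May has 31 days: +31 → Jun 1, 1645 (32 left).
Jun has 30 days: +30 → Jul 1, 1645 (2 left).
+2 → Jul 3, 1645.

July 3, 1645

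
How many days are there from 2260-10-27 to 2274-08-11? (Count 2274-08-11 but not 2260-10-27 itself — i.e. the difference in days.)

Oct 27, 2260 → Oct 27, 2261: 365 days.
Oct 27, 2261 → Oct 27, 2262: 365 days.
Oct 27, 2262 → Oct 27, 2263: 365 days.
Oct 27, 2263 → Oct 27, 2264: 366 days (Feb 29, 2264 is in that span).
Oct 27, 2264 → Oct 27, 2265: 365 days.
Oct 27, 2265 → Oct 27, 2266: 365 days.
Oct 27, 2266 → Oct 27, 2267: 365 days.
Oct 27, 2267 → Oct 27, 2268: 366 days (Feb 29, 2268 is in that span).
Oct 27, 2268 → Oct 27, 2269: 365 days.
Oct 27, 2269 → Oct 27, 2270: 365 days.
Oct 27, 2270 → Oct 27, 2271: 365 days.
Oct 27, 2271 → Oct 27, 2272: 366 days (Feb 29, 2272 is in that span).
Oct 27, 2272 → Oct 27, 2273: 365 days.
Oct 27, 2273 → Nov 27, 2273: 31 days (October has 31).
Nov 27, 2273 → Dec 27, 2273: 30 days (November has 30).
Dec 27, 2273 → Jan 27, 2274: 31 days (December has 31).
Jan 27, 2274 → Feb 27, 2274: 31 days (January has 31).
Feb 27, 2274 → Mar 27, 2274: 28 days (February has 28).
Mar 27, 2274 → Apr 27, 2274: 31 days (March has 31).
Apr 27, 2274 → May 27, 2274: 30 days (April has 30).
May 27, 2274 → Jun 27, 2274: 31 days (May has 31).
Jun 27, 2274 → Jul 27, 2274: 30 days (June has 30).
Jul 27, 2274 → Aug 11, 2274: 15 days.
Total: 5036 days.

5036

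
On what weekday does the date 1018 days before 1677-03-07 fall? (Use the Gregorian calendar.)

Mar 7, 1677 is a Sunday.
1018 mod 7 = 3, so 1018 days before a Sunday is Sunday − 3 = Thursday.

Thursday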